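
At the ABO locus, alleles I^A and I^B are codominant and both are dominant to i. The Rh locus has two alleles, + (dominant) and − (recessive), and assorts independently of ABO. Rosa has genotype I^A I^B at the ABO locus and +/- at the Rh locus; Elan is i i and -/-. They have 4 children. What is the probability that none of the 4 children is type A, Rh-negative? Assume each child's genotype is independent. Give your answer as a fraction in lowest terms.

81/256

ABO cross I^A I^B × i i → 1/2 A, 1/2 B.
Rh cross +/- × -/- → 1/2 Rh+, 1/2 Rh-; so P(type A, Rh-negative) = 1/2 × 1/2 = 1/4 per child.
P(not type A, Rh-negative) = 3/4 for one child; (3/4)^4 = 81/256.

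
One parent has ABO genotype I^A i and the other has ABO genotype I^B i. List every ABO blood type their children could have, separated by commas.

Gametes from I^A i × I^B i give offspring ABO genotypes I^A I^B, I^A i, I^B i, i i, i.e. phenotypes O, A, B, AB.

O, A, B, AB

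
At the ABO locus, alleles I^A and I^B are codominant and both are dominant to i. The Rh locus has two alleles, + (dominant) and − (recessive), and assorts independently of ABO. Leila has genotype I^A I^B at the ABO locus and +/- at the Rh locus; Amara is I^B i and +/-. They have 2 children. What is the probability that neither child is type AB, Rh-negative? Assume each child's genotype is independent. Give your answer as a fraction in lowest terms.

225/256

ABO cross I^A I^B × I^B i → 1/4 A, 1/2 B, 1/4 AB.
Rh cross +/- × +/- → 3/4 Rh+, 1/4 Rh-; so P(type AB, Rh-negative) = 1/4 × 1/4 = 1/16 per child.
P(not type AB, Rh-negative) = 15/16 for one child; (15/16)^2 = 225/256.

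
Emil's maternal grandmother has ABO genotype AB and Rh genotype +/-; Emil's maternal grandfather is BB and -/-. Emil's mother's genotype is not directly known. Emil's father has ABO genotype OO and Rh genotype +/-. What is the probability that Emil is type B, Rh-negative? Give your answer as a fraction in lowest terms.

9/32

Emil's mother's ABO genotype from AB × BB: 1/2 AB, 1/2 BB.
Crossing each possibility with the father OO and summing P(type B): 1/2·1/2 + 1/2·1 = 3/4.
Similarly for Rh via the mother's Rh distribution: P(Rh-) = 3/8.
Independent loci: 3/4 × 3/8 = 9/32.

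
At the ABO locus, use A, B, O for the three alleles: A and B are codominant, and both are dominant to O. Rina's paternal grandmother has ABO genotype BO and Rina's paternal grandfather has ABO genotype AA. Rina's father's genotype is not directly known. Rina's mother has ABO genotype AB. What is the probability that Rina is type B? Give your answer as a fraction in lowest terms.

1/4

Rina's father's ABO genotype from BO × AA: 1/2 AB, 1/2 AO.
Crossing each possibility with the mother AB and summing P(type B): 1/2·1/4 + 1/2·1/4 = 1/4.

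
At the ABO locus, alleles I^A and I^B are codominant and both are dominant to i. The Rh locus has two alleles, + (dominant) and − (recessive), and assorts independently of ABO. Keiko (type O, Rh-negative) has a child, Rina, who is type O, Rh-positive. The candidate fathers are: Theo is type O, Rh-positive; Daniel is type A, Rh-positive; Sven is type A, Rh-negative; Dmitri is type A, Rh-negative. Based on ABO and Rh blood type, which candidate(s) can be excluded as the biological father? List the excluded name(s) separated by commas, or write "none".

A candidate is excluded only if no genotype consistent with his phenotype could produce a type O, Rh-positive child with a type O, Rh-negative mother.
Sven (type A, Rh-): no genotype consistent with that phenotype can produce a type-O Rh+ child with a type-O mother.
Dmitri (type A, Rh-): no genotype consistent with that phenotype can produce a type-O Rh+ child with a type-O mother.

Sven, Dmitri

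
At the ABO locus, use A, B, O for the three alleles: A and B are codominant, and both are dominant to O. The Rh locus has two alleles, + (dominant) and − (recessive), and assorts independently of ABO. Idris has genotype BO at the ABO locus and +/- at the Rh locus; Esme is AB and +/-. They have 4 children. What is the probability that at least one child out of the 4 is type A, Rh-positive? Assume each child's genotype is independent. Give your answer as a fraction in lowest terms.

ABO cross BO × AB → 1/4 A, 1/2 B, 1/4 AB.
Rh cross +/- × +/- → 3/4 Rh+, 1/4 Rh-; so P(type A, Rh-positive) = 1/4 × 3/4 = 3/16 per child.
P(none) = (13/16)^4 = 28561/65536; P(at least one) = 1 − 28561/65536 = 36975/65536.

36975/65536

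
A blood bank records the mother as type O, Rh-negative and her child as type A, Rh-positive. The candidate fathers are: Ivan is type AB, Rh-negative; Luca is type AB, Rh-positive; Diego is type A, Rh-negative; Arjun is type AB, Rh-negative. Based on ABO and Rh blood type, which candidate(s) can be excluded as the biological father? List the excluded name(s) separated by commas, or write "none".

A candidate is excluded only if no genotype consistent with his phenotype could produce a type A, Rh-positive child with a type O, Rh-negative mother.
Ivan (type AB, Rh-): no genotype consistent with that phenotype can produce a type-A Rh+ child with a type-O mother.
Diego (type A, Rh-): no genotype consistent with that phenotype can produce a type-A Rh+ child with a type-O mother.
Arjun (type AB, Rh-): no genotype consistent with that phenotype can produce a type-A Rh+ child with a type-O mother.

Ivan, Diego, Arjun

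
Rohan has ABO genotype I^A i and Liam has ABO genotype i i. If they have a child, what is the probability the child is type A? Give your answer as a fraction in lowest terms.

1/2

ABO cross I^A i × i i → offspring phenotypes: 1/2 O, 1/2 A.
So P(type A) = 1/2.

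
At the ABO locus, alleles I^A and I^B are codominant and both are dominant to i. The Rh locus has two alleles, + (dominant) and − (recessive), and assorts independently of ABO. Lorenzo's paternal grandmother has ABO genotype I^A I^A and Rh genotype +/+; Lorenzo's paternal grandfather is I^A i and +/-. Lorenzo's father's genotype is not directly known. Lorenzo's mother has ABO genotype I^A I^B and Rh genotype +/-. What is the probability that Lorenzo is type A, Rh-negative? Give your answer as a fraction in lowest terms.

Lorenzo's father's ABO genotype from I^A I^A × I^A i: 1/2 I^A I^A, 1/2 I^A i.
Crossing each possibility with the mother I^A I^B and summing P(type A): 1/2·1/2 + 1/2·1/2 = 1/2.
Similarly for Rh via the father's Rh distribution: P(Rh-) = 1/8.
Independent loci: 1/2 × 1/8 = 1/16.

1/16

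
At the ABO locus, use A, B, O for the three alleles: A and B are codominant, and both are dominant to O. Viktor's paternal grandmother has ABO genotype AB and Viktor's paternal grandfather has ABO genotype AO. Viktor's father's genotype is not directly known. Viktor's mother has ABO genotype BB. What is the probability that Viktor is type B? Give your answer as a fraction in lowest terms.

1/2

Viktor's father's ABO genotype from AB × AO: 1/4 AA, 1/4 AB, 1/4 AO, 1/4 BO.
Crossing each possibility with the mother BB and summing P(type B): 1/4·0 + 1/4·1/2 + 1/4·1/2 + 1/4·1 = 1/2.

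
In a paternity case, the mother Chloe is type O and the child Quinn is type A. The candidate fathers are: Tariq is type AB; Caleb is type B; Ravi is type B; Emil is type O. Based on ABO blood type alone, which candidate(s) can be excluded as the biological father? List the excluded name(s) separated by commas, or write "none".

A candidate is excluded only if no genotype consistent with his phenotype could produce a type A child with a type O mother.
Caleb (type B): no genotype consistent with that phenotype can produce a type-A child with a type-O mother.
Ravi (type B): no genotype consistent with that phenotype can produce a type-A child with a type-O mother.
Emil (type O): no genotype consistent with that phenotype can produce a type-A child with a type-O mother.

Caleb, Ravi, Emil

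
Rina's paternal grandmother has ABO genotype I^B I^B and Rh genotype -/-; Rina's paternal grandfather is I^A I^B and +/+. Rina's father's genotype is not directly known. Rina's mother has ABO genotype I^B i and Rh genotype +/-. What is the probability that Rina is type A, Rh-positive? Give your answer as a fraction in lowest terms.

Rina's father's ABO genotype from I^B I^B × I^A I^B: 1/2 I^A I^B, 1/2 I^B I^B.
Crossing each possibility with the mother I^B i and summing P(type A): 1/2·1/4 + 1/2·0 = 1/8.
Similarly for Rh via the father's Rh distribution: P(Rh+) = 3/4.
Independent loci: 1/8 × 3/4 = 3/32.

3/32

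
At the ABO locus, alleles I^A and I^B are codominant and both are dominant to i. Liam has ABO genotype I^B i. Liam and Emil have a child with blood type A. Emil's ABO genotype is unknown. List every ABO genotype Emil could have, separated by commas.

For each candidate genotype of Emil, check whether crossing it with I^B i can produce every observed child phenotype.
  I^A I^A → possible child types {A, AB} ✓
  I^A I^B → possible child types {A, B, AB} ✓
  I^A i → possible child types {O, A, B, AB} ✓
  I^B I^B → possible child types {B} ✗
  I^B i → possible child types {O, B} ✗
  i i → possible child types {O, B} ✗

I^A I^A, I^A I^B, I^A i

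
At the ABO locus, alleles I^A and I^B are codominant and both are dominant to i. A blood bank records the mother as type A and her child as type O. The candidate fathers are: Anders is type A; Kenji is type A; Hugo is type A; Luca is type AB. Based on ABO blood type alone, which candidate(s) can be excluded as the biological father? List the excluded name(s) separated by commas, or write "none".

A candidate is excluded only if no genotype consistent with his phenotype could produce a type O child with a type A mother.
Luca (type AB): no genotype consistent with that phenotype can produce a type-O child with a type-A mother.

Luca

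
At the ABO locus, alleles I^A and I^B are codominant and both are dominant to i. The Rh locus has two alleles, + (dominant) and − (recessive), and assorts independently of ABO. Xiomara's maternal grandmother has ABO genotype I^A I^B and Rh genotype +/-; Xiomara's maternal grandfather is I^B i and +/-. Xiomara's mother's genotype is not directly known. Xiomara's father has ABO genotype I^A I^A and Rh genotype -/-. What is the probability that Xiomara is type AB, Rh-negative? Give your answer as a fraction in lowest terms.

1/4

Xiomara's mother's ABO genotype from I^A I^B × I^B i: 1/4 I^A I^B, 1/4 I^A i, 1/4 I^B I^B, 1/4 I^B i.
Crossing each possibility with the father I^A I^A and summing P(type AB): 1/4·1/2 + 1/4·0 + 1/4·1 + 1/4·1/2 = 1/2.
Similarly for Rh via the mother's Rh distribution: P(Rh-) = 1/2.
Independent loci: 1/2 × 1/2 = 1/4.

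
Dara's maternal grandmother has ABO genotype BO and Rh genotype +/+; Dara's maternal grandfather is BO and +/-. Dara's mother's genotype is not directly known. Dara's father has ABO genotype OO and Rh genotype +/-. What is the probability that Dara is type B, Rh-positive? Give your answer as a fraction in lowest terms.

Dara's mother's ABO genotype from BO × BO: 1/4 BB, 1/2 BO, 1/4 OO.
Crossing each possibility with the father OO and summing P(type B): 1/4·1 + 1/2·1/2 + 1/4·0 = 1/2.
Similarly for Rh via the mother's Rh distribution: P(Rh+) = 7/8.
Independent loci: 1/2 × 7/8 = 7/16.

7/16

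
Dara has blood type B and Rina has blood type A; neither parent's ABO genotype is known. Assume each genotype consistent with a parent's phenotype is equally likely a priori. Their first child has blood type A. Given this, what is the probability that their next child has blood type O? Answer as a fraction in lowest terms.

1/12

Possible genotypes: Dara ∈ {BB, BO}; Rina ∈ {AA, AO}.
Weight each parental genotype pair by prior × P(type-A child):
  BO × AA: posterior weight 2/3; P(next child type O) = 0.
  BO × AO: posterior weight 1/3; P(next child type O) = 1/4.
Weighted sum = 1/12.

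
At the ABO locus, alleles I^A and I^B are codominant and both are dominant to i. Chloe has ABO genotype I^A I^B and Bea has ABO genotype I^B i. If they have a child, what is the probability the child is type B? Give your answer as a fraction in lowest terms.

ABO cross I^A I^B × I^B i → offspring phenotypes: 1/4 A, 1/2 B, 1/4 AB.
So P(type B) = 1/2.

1/2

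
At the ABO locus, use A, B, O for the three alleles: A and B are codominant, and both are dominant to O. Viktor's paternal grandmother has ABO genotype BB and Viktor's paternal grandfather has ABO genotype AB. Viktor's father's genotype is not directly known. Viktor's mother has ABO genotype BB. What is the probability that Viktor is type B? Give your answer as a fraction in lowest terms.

Viktor's father's ABO genotype from BB × AB: 1/2 AB, 1/2 BB.
Crossing each possibility with the mother BB and summing P(type B): 1/2·1/2 + 1/2·1 = 3/4.

3/4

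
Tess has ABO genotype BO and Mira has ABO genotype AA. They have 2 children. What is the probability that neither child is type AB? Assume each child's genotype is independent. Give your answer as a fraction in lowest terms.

ABO cross BO × AA → 1/2 A, 1/2 AB.
So P(type AB) = 1/2 per child.
P(not type AB) = 1/2 for one child; (1/2)^2 = 1/4.

1/4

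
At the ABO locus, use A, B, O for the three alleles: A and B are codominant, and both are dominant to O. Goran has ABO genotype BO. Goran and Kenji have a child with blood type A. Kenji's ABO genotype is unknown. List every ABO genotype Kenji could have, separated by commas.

AA, AB, AO

For each candidate genotype of Kenji, check whether crossing it with BO can produce every observed child phenotype.
  AA → possible child types {A, AB} ✓
  AB → possible child types {A, B, AB} ✓
  AO → possible child types {O, A, B, AB} ✓
  BB → possible child types {B} ✗
  BO → possible child types {O, B} ✗
  OO → possible child types {O, B} ✗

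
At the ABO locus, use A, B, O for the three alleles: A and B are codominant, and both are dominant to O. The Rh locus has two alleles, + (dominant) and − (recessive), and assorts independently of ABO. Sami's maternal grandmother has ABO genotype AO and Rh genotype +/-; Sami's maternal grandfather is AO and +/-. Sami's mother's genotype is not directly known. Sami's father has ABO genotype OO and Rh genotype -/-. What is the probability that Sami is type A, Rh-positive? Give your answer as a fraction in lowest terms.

1/4

Sami's mother's ABO genotype from AO × AO: 1/4 AA, 1/2 AO, 1/4 OO.
Crossing each possibility with the father OO and summing P(type A): 1/4·1 + 1/2·1/2 + 1/4·0 = 1/2.
Similarly for Rh via the mother's Rh distribution: P(Rh+) = 1/2.
Independent loci: 1/2 × 1/2 = 1/4.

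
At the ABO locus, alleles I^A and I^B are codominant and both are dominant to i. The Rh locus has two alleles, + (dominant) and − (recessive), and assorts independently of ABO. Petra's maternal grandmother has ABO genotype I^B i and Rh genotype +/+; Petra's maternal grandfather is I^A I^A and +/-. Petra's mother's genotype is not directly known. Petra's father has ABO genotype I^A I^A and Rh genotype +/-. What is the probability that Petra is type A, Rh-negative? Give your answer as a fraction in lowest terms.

3/32

Petra's mother's ABO genotype from I^B i × I^A I^A: 1/2 I^A I^B, 1/2 I^A i.
Crossing each possibility with the father I^A I^A and summing P(type A): 1/2·1/2 + 1/2·1 = 3/4.
Similarly for Rh via the mother's Rh distribution: P(Rh-) = 1/8.
Independent loci: 3/4 × 1/8 = 3/32.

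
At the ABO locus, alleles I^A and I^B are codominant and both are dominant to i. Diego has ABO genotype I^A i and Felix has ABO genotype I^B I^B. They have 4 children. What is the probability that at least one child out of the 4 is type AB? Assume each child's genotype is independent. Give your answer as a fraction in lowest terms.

15/16

ABO cross I^A i × I^B I^B → 1/2 B, 1/2 AB.
So P(type AB) = 1/2 per child.
P(none) = (1/2)^4 = 1/16; P(at least one) = 1 − 1/16 = 15/16.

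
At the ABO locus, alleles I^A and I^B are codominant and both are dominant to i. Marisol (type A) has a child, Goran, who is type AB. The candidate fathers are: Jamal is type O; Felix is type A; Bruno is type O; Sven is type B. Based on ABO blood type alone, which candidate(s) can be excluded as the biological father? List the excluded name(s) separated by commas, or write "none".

Jamal, Felix, Bruno

A candidate is excluded only if no genotype consistent with his phenotype could produce a type AB child with a type A mother.
Jamal (type O): no genotype consistent with that phenotype can produce a type-AB child with a type-A mother.
Felix (type A): no genotype consistent with that phenotype can produce a type-AB child with a type-A mother.
Bruno (type O): no genotype consistent with that phenotype can produce a type-AB child with a type-A mother.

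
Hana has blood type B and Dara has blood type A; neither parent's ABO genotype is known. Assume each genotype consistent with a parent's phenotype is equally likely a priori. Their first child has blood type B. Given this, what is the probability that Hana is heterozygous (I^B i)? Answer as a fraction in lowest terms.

1/3

Possible genotypes: Hana ∈ {I^B I^B, I^B i}; Dara ∈ {I^A I^A, I^A i}.
Weight each parental genotype pair by prior × P(type-B child):
  I^B I^B × I^A i: posterior weight 2/3.
  I^B i × I^A i: posterior weight 1/3.
Sum the posterior weight over pairs where Hana is I^B i: 1/3.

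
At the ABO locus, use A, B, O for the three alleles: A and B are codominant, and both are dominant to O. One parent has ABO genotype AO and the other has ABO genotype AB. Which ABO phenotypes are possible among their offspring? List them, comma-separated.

Gametes from AO × AB give offspring ABO genotypes AA, AB, AO, BO, i.e. phenotypes A, B, AB.

A, B, AB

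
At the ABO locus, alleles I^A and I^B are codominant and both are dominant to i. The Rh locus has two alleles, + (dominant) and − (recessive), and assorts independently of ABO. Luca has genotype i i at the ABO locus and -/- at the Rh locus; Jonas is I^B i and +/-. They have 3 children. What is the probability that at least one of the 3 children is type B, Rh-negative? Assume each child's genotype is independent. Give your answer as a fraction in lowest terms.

37/64

ABO cross i i × I^B i → 1/2 O, 1/2 B.
Rh cross -/- × +/- → 1/2 Rh+, 1/2 Rh-; so P(type B, Rh-negative) = 1/2 × 1/2 = 1/4 per child.
P(none) = (3/4)^3 = 27/64; P(at least one) = 1 − 27/64 = 37/64.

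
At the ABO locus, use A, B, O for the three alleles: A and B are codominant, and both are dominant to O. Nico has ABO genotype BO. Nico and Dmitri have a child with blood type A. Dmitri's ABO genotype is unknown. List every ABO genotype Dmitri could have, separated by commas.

For each candidate genotype of Dmitri, check whether crossing it with BO can produce every observed child phenotype.
  AA → possible child types {A, AB} ✓
  AB → possible child types {A, B, AB} ✓
  AO → possible child types {O, A, B, AB} ✓
  BB → possible child types {B} ✗
  BO → possible child types {O, B} ✗
  OO → possible child types {O, B} ✗

AA, AB, AO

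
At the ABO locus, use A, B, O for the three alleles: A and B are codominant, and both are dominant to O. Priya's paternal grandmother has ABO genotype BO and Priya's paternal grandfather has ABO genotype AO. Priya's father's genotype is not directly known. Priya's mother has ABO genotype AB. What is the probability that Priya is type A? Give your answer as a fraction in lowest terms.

3/8

Priya's father's ABO genotype from BO × AO: 1/4 AB, 1/4 AO, 1/4 BO, 1/4 OO.
Crossing each possibility with the mother AB and summing P(type A): 1/4·1/4 + 1/4·1/2 + 1/4·1/4 + 1/4·1/2 = 3/8.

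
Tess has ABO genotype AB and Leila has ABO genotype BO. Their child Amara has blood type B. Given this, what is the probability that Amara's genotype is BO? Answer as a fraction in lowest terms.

1/2

Cross AB × BO → 1/4 AB, 1/4 AO, 1/4 BB, 1/4 BO.
Type-B genotypes among offspring: BB (1/4), BO (1/4); total 1/2.
P(BO | type B) = (1/4) / (1/2) = 1/2.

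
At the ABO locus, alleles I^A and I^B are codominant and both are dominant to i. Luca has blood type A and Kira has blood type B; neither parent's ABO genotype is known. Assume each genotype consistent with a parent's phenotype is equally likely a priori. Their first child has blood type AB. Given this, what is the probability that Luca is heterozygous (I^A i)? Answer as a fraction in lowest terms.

1/3

Possible genotypes: Luca ∈ {I^A I^A, I^A i}; Kira ∈ {I^B I^B, I^B i}.
Weight each parental genotype pair by prior × P(type-AB child):
  I^A I^A × I^B I^B: posterior weight 4/9.
  I^A I^A × I^B i: posterior weight 2/9.
  I^A i × I^B I^B: posterior weight 2/9.
  I^A i × I^B i: posterior weight 1/9.
Sum the posterior weight over pairs where Luca is I^A i: 1/3.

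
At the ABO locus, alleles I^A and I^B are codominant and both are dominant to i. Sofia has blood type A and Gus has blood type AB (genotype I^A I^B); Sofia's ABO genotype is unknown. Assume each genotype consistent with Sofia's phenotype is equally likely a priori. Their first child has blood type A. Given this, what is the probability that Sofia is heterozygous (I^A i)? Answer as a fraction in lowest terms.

Possible genotypes: Sofia ∈ {I^A I^A, I^A i}; Gus ∈ {I^A I^B}.
Weight each parental genotype pair by prior × P(type-A child):
  I^A I^A × I^A I^B: posterior weight 1/2.
  I^A i × I^A I^B: posterior weight 1/2.
Sum the posterior weight over pairs where Sofia is I^A i: 1/2.

1/2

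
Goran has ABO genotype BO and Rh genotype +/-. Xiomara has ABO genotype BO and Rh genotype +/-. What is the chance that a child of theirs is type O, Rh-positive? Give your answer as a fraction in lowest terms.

ABO cross BO × BO → offspring phenotypes: 1/4 O, 3/4 B.
Rh cross +/- × +/- → 3/4 Rh+, 1/4 Rh-.
Independent loci: P(type O, Rh-positive) = 1/4 × 3/4 = 3/16.

3/16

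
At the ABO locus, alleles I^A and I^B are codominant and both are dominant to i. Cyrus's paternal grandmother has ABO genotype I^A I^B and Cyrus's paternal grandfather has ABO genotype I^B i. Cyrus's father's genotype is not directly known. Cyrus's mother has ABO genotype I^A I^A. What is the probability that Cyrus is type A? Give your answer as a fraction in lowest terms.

1/2

Cyrus's father's ABO genotype from I^A I^B × I^B i: 1/4 I^A I^B, 1/4 I^A i, 1/4 I^B I^B, 1/4 I^B i.
Crossing each possibility with the mother I^A I^A and summing P(type A): 1/4·1/2 + 1/4·1 + 1/4·0 + 1/4·1/2 = 1/2.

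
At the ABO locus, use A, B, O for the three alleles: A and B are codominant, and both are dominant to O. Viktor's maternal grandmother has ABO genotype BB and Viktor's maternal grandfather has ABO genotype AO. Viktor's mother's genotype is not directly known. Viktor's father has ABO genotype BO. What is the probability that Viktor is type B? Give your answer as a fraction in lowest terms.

Viktor's mother's ABO genotype from BB × AO: 1/2 AB, 1/2 BO.
Crossing each possibility with the father BO and summing P(type B): 1/2·1/2 + 1/2·3/4 = 5/8.

5/8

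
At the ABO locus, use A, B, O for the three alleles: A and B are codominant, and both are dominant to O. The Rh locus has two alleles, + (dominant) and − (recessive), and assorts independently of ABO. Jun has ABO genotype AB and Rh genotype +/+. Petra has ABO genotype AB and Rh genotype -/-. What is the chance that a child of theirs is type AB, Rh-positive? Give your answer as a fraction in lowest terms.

1/2

ABO cross AB × AB → offspring phenotypes: 1/4 A, 1/4 B, 1/2 AB.
Rh cross +/+ × -/- → 1 Rh+.
Independent loci: P(type AB, Rh-positive) = 1/2 × 1 = 1/2.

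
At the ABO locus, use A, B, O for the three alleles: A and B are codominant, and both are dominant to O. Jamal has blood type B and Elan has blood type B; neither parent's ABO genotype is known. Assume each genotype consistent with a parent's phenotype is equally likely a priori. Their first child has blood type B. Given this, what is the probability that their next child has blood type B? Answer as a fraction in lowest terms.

19/20

Possible genotypes: Jamal ∈ {BB, BO}; Elan ∈ {BB, BO}.
Weight each parental genotype pair by prior × P(type-B child):
  BB × BB: posterior weight 4/15; P(next child type B) = 1.
  BB × BO: posterior weight 4/15; P(next child type B) = 1.
  BO × BB: posterior weight 4/15; P(next child type B) = 1.
  BO × BO: posterior weight 1/5; P(next child type B) = 3/4.
Weighted sum = 19/20.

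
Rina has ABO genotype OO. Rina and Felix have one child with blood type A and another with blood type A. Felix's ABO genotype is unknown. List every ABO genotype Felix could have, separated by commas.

For each candidate genotype of Felix, check whether crossing it with OO can produce every observed child phenotype.
  AA → possible child types {A} ✓
  AB → possible child types {A, B} ✓
  AO → possible child types {O, A} ✓
  BB → possible child types {B} ✗
  BO → possible child types {O, B} ✗
  OO → possible child types {O} ✗

AA, AB, AO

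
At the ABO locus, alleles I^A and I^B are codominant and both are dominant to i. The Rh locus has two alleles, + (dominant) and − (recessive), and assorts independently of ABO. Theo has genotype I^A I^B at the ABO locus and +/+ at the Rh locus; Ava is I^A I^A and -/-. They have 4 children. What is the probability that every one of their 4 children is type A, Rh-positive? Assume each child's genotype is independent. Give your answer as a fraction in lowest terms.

1/16

ABO cross I^A I^B × I^A I^A → 1/2 A, 1/2 AB.
Rh cross +/+ × -/- → 1 Rh+; so P(type A, Rh-positive) = 1/2 × 1 = 1/2 per child.
All 4 independent: (1/2)^4 = 1/16.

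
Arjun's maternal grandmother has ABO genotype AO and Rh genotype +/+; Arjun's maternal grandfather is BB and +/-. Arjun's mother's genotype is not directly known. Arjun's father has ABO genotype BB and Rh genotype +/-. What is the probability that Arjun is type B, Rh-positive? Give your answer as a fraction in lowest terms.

21/32

Arjun's mother's ABO genotype from AO × BB: 1/2 AB, 1/2 BO.
Crossing each possibility with the father BB and summing P(type B): 1/2·1/2 + 1/2·1 = 3/4.
Similarly for Rh via the mother's Rh distribution: P(Rh+) = 7/8.
Independent loci: 3/4 × 7/8 = 21/32.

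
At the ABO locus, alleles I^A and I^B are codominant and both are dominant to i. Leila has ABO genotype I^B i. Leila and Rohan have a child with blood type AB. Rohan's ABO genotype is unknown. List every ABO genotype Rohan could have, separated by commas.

I^A I^A, I^A I^B, I^A i

For each candidate genotype of Rohan, check whether crossing it with I^B i can produce every observed child phenotype.
  I^A I^A → possible child types {A, AB} ✓
  I^A I^B → possible child types {A, B, AB} ✓
  I^A i → possible child types {O, A, B, AB} ✓
  I^B I^B → possible child types {B} ✗
  I^B i → possible child types {O, B} ✗
  i i → possible child types {O, B} ✗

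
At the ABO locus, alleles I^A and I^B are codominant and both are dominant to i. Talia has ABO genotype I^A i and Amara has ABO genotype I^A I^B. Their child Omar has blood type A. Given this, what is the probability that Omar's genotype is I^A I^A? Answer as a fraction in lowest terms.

Cross I^A i × I^A I^B → 1/4 I^A I^A, 1/4 I^A I^B, 1/4 I^A i, 1/4 I^B i.
Type-A genotypes among offspring: I^A I^A (1/4), I^A i (1/4); total 1/2.
P(I^A I^A | type A) = (1/4) / (1/2) = 1/2.

1/2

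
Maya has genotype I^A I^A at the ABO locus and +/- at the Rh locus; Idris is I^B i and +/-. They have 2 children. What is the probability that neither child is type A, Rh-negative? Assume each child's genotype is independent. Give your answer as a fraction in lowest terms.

ABO cross I^A I^A × I^B i → 1/2 A, 1/2 AB.
Rh cross +/- × +/- → 3/4 Rh+, 1/4 Rh-; so P(type A, Rh-negative) = 1/2 × 1/4 = 1/8 per child.
P(not type A, Rh-negative) = 7/8 for one child; (7/8)^2 = 49/64.

49/64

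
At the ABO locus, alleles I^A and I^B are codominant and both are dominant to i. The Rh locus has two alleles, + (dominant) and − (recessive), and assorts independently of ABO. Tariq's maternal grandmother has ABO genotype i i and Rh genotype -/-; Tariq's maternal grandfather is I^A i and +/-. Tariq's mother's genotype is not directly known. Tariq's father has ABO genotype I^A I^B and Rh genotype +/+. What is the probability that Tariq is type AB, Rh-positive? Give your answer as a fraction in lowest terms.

Tariq's mother's ABO genotype from i i × I^A i: 1/2 I^A i, 1/2 i i.
Crossing each possibility with the father I^A I^B and summing P(type AB): 1/2·1/4 + 1/2·0 = 1/8.
Similarly for Rh via the mother's Rh distribution: P(Rh+) = 1.
Independent loci: 1/8 × 1 = 1/8.

1/8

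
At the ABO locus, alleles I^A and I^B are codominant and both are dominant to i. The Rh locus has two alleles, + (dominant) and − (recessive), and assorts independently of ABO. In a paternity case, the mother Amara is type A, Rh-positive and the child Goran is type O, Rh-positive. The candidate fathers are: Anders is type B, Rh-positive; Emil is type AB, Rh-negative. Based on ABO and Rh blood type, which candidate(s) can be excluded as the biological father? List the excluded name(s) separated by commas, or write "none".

Emil

A candidate is excluded only if no genotype consistent with his phenotype could produce a type O, Rh-positive child with a type A, Rh-positive mother.
Emil (type AB, Rh-): no genotype consistent with that phenotype can produce a type-O Rh+ child with a type-A mother.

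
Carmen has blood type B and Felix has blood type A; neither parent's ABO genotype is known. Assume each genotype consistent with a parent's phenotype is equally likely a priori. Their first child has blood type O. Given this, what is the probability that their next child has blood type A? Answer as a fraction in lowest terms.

1/4

Possible genotypes: Carmen ∈ {BB, BO}; Felix ∈ {AA, AO}.
Weight each parental genotype pair by prior × P(type-O child):
  BO × AO: posterior weight 1; P(next child type A) = 1/4.
Weighted sum = 1/4.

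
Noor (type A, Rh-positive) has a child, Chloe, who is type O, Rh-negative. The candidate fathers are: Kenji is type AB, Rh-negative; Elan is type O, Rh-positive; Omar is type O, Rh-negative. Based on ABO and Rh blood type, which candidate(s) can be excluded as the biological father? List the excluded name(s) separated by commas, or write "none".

A candidate is excluded only if no genotype consistent with his phenotype could produce a type O, Rh-negative child with a type A, Rh-positive mother.
Kenji (type AB, Rh-): no genotype consistent with that phenotype can produce a type-O Rh- child with a type-A mother.

Kenji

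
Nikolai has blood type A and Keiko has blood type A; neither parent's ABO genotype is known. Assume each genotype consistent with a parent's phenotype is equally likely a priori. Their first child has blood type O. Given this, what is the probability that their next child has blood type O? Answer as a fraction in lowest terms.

1/4

Possible genotypes: Nikolai ∈ {AA, AO}; Keiko ∈ {AA, AO}.
Weight each parental genotype pair by prior × P(type-O child):
  AO × AO: posterior weight 1; P(next child type O) = 1/4.
Weighted sum = 1/4.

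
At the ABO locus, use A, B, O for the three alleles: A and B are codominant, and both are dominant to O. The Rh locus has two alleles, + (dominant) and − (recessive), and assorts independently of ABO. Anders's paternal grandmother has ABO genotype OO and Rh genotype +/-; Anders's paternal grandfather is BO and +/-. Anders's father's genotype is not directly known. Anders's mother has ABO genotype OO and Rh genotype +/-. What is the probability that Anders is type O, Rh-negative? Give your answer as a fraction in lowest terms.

3/16

Anders's father's ABO genotype from OO × BO: 1/2 BO, 1/2 OO.
Crossing each possibility with the mother OO and summing P(type O): 1/2·1/2 + 1/2·1 = 3/4.
Similarly for Rh via the father's Rh distribution: P(Rh-) = 1/4.
Independent loci: 3/4 × 1/4 = 3/16.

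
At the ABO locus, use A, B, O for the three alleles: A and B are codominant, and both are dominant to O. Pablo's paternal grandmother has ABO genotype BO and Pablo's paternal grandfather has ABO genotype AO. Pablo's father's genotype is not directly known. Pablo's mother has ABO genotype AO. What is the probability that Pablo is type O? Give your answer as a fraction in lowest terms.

1/4

Pablo's father's ABO genotype from BO × AO: 1/4 AB, 1/4 AO, 1/4 BO, 1/4 OO.
Crossing each possibility with the mother AO and summing P(type O): 1/4·0 + 1/4·1/4 + 1/4·1/4 + 1/4·1/2 = 1/4.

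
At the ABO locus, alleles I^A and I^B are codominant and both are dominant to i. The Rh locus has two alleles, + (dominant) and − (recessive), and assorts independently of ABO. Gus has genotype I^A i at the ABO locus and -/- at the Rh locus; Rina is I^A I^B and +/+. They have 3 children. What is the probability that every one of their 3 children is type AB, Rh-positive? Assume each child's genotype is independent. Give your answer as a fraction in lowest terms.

1/64

ABO cross I^A i × I^A I^B → 1/2 A, 1/4 B, 1/4 AB.
Rh cross -/- × +/+ → 1 Rh+; so P(type AB, Rh-positive) = 1/4 × 1 = 1/4 per child.
All 3 independent: (1/4)^3 = 1/64.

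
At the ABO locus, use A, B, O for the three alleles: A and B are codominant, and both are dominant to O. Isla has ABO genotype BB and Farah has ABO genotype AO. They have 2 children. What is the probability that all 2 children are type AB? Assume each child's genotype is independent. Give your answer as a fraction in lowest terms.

ABO cross BB × AO → 1/2 B, 1/2 AB.
So P(type AB) = 1/2 per child.
All 2 independent: (1/2)^2 = 1/4.

1/4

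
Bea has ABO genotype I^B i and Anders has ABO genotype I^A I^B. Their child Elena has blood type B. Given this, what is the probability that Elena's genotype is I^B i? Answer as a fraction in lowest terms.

Cross I^B i × I^A I^B → 1/4 I^A I^B, 1/4 I^A i, 1/4 I^B I^B, 1/4 I^B i.
Type-B genotypes among offspring: I^B I^B (1/4), I^B i (1/4); total 1/2.
P(I^B i | type B) = (1/4) / (1/2) = 1/2.

1/2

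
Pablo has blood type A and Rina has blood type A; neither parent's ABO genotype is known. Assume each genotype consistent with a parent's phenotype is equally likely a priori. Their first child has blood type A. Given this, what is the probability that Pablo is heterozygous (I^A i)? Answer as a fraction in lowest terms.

7/15

Possible genotypes: Pablo ∈ {I^A I^A, I^A i}; Rina ∈ {I^A I^A, I^A i}.
Weight each parental genotype pair by prior × P(type-A child):
  I^A I^A × I^A I^A: posterior weight 4/15.
  I^A I^A × I^A i: posterior weight 4/15.
  I^A i × I^A I^A: posterior weight 4/15.
  I^A i × I^A i: posterior weight 1/5.
Sum the posterior weight over pairs where Pablo is I^A i: 7/15.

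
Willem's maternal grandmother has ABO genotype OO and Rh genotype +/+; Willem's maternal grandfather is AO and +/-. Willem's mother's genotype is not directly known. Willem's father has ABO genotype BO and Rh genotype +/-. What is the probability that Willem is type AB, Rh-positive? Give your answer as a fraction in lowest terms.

7/64

Willem's mother's ABO genotype from OO × AO: 1/2 AO, 1/2 OO.
Crossing each possibility with the father BO and summing P(type AB): 1/2·1/4 + 1/2·0 = 1/8.
Similarly for Rh via the mother's Rh distribution: P(Rh+) = 7/8.
Independent loci: 1/8 × 7/8 = 7/64.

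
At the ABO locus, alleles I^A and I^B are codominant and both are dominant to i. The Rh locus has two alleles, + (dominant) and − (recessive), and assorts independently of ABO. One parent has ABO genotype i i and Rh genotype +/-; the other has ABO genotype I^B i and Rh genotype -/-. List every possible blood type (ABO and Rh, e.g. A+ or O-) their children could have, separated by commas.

Gametes from i i × I^B i give offspring ABO genotypes I^B i, i i, i.e. phenotypes O, B.
Rh cross +/- × -/- → phenotypes Rh+, Rh-.
Combining independently: O+, O-, B+, B-.

O+, O-, B+, B-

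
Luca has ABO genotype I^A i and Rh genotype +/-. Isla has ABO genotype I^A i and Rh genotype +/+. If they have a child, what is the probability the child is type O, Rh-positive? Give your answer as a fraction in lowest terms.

ABO cross I^A i × I^A i → offspring phenotypes: 1/4 O, 3/4 A.
Rh cross +/- × +/+ → 1 Rh+.
Independent loci: P(type O, Rh-positive) = 1/4 × 1 = 1/4.

1/4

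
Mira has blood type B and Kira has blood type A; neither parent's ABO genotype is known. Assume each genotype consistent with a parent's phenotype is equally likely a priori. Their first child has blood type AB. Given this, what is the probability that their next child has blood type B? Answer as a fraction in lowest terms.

5/36

Possible genotypes: Mira ∈ {BB, BO}; Kira ∈ {AA, AO}.
Weight each parental genotype pair by prior × P(type-AB child):
  BB × AA: posterior weight 4/9; P(next child type B) = 0.
  BB × AO: posterior weight 2/9; P(next child type B) = 1/2.
  BO × AA: posterior weight 2/9; P(next child type B) = 0.
  BO × AO: posterior weight 1/9; P(next child type B) = 1/4.
Weighted sum = 5/36.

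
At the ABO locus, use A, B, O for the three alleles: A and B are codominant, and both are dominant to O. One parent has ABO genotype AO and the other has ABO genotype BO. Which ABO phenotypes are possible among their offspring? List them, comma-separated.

O, A, B, AB

Gametes from AO × BO give offspring ABO genotypes AB, AO, BO, OO, i.e. phenotypes O, A, B, AB.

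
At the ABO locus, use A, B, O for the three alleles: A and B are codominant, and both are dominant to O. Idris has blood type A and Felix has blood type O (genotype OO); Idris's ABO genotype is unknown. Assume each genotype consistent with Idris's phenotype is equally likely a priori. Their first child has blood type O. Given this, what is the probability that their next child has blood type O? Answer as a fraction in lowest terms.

1/2

Possible genotypes: Idris ∈ {AA, AO}; Felix ∈ {OO}.
Weight each parental genotype pair by prior × P(type-O child):
  AO × OO: posterior weight 1; P(next child type O) = 1/2.
Weighted sum = 1/2.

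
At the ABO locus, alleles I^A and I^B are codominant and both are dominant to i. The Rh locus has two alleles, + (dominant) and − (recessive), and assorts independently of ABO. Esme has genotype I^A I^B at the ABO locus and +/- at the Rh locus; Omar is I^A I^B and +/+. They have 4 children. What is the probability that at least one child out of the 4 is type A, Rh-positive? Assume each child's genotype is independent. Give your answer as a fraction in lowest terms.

175/256

ABO cross I^A I^B × I^A I^B → 1/4 A, 1/4 B, 1/2 AB.
Rh cross +/- × +/+ → 1 Rh+; so P(type A, Rh-positive) = 1/4 × 1 = 1/4 per child.
P(none) = (3/4)^4 = 81/256; P(at least one) = 1 − 81/256 = 175/256.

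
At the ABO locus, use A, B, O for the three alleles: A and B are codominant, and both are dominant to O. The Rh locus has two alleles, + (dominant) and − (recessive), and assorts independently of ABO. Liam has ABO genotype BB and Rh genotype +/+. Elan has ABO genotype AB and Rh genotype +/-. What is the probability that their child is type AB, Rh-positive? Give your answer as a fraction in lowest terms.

ABO cross BB × AB → offspring phenotypes: 1/2 B, 1/2 AB.
Rh cross +/+ × +/- → 1 Rh+.
Independent loci: P(type AB, Rh-positive) = 1/2 × 1 = 1/2.

1/2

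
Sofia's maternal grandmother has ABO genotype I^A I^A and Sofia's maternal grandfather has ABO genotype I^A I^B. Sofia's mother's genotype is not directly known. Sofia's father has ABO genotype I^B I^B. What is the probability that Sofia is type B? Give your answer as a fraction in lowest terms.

1/4

Sofia's mother's ABO genotype from I^A I^A × I^A I^B: 1/2 I^A I^A, 1/2 I^A I^B.
Crossing each possibility with the father I^B I^B and summing P(type B): 1/2·0 + 1/2·1/2 = 1/4.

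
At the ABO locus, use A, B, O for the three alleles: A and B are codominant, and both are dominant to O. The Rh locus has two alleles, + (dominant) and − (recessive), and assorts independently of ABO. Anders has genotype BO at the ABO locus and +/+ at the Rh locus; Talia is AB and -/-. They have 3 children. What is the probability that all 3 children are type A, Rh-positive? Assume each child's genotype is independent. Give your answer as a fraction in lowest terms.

ABO cross BO × AB → 1/4 A, 1/2 B, 1/4 AB.
Rh cross +/+ × -/- → 1 Rh+; so P(type A, Rh-positive) = 1/4 × 1 = 1/4 per child.
All 3 independent: (1/4)^3 = 1/64.

1/64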